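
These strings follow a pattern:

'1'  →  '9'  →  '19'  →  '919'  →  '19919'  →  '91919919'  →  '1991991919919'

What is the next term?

From term 3 onward, concatenate the second-to-last term with the last: 1·9 = 19, 9·19 = 919, …
The next term joins 91919919 and 1991991919919.

919199191991991919919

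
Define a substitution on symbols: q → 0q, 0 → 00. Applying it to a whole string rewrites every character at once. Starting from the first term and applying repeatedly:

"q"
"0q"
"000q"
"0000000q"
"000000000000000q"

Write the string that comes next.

Rewriting the 16 symbols of 000000000000000q one by one yields 00 00 00 00 00 00 00 00 00 00 00 00 00 00 00 0q; concatenated:

0000000000000000000000000000000q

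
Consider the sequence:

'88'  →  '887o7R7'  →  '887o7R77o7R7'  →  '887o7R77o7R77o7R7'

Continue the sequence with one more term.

887o7R77o7R77o7R77o7R7

Every step adds 7o7R7 to the end: s(k+1) = s(k)·7o7R7.
One more step from 887o7R77o7R77o7R7 gives the answer.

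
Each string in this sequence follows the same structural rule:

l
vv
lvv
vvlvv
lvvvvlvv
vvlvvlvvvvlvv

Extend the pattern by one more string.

This is a Fibonacci-style word recurrence s(k) = s(k−2)·s(k−1): e.g. l·vv = lvv.
The next term joins lvvvvlvv and vvlvvlvvvvlvv.

lvvvvlvvvvlvvlvvvvlvv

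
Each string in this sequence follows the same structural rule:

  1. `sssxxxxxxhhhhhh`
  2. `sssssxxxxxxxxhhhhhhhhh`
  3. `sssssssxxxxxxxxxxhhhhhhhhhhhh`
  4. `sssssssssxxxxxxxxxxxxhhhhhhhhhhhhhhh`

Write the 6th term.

sssssssssssssxxxxxxxxxxxxxxxxhhhhhhhhhhhhhhhhhhhhh

Reading off run lengths: s runs 3, 5, 7, 9; x runs 6, 8, 10, 12; h runs 6, 9, 12, 15 — each is linear in n, where the shown terms are n = 2, 3, 4, 5.
For term 6, n = 7, so the run lengths are 13, 16, 21.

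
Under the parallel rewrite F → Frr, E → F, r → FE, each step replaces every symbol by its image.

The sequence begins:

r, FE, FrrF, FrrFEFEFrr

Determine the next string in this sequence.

FrrFEFEFrrFFrrFFrrFEFE

Rewriting each symbol of FrrFEFEFrr: F→Frr, r→FE, r→FE, F→Frr, E→F, F→Frr, E→F, F→Frr, r→FE, r→FE, which concatenates to Frr FE FE Frr F Frr F Frr FE FE.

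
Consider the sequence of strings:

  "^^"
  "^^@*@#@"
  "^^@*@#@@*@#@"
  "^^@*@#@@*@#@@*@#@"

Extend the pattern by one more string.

Each term is the previous one with @*@#@ appended.
Applying this once more to ^^@*@#@@*@#@@*@#@:

^^@*@#@@*@#@@*@#@@*@#@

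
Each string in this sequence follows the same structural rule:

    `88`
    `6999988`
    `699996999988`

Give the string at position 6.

699996999969999699996999988

Each term is the previous one with 69999 prepended.
From 699996999988, 3 further steps: 699996999988 → 69999699996999988 → 6999969999699996999988 → (answer).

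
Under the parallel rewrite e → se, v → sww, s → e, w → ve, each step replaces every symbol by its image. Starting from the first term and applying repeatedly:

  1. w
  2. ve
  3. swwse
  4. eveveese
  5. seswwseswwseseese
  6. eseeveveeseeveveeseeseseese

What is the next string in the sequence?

Rewriting the 27 symbols of eseeveveeseeveveeseeseseese one by one yields se e se se sww se sww se se e se se sww se sww se se e se se e se e se se e se; concatenated:

seeseseswwseswwseseeseseswwseswwseseeseseeseeseseese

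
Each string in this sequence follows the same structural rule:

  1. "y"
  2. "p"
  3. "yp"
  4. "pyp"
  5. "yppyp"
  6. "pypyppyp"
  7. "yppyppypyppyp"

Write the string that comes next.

pypyppypyppyppypyppyp

Each term (from the third on) is the two preceding terms concatenated in order: term 3 = y·p = yp.
Continuing: pypyppyp · yppyppypyppyp gives term 8.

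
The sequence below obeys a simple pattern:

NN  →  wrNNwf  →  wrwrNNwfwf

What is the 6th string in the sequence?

Every step adds wr to the front and wf to the end of the previous string.
From wrwrNNwfwf, 3 further steps: wrwrNNwfwf → wrwrwrNNwfwfwf → wrwrwrwrNNwfwfwfwf → (answer).

wrwrwrwrwrNNwfwfwfwfwf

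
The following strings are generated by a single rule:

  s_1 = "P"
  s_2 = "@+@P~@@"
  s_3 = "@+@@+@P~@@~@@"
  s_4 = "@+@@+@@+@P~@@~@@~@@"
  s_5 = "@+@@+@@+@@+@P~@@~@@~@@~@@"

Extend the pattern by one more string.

s(k+1) = @+@·s(k)·~@@, so each term gains @+@ as a prefix and ~@@ as a suffix.
One more step from @+@@+@@+@@+@P~@@~@@~@@~@@ gives the answer.

@+@@+@@+@@+@@+@P~@@~@@~@@~@@~@@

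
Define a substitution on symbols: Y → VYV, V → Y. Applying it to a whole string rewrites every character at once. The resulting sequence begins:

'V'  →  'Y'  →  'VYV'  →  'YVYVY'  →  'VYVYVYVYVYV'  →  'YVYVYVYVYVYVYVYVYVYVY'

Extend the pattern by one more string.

Rewriting the 21 symbols of YVYVYVYVYVYVYVYVYVYVY one by one yields VYV Y VYV Y VYV Y VYV Y VYV Y VYV Y VYV Y VYV Y VYV Y VYV Y VYV; concatenated:

VYVYVYVYVYVYVYVYVYVYVYVYVYVYVYVYVYVYVYVYVYV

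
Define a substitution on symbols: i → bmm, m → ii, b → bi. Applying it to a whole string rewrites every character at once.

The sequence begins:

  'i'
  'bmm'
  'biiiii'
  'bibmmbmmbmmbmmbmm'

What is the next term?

bibmmbiiiiibiiiiibiiiiibiiiiibiiiii

Applying the rule to each of the 17 symbols of bibmmbmmbmmbmmbmm gives the pieces bi bmm bi ii ii bi ii ii bi ii ii bi ii ii bi ii ii, which concatenate to the answer.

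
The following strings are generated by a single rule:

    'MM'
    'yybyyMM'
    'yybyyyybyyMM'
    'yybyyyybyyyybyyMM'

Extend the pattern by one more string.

The strings grow by a fixed prefix yybyy each time.
Applying this once more to yybyyyybyyyybyyMM:

yybyyyybyyyybyyyybyyMM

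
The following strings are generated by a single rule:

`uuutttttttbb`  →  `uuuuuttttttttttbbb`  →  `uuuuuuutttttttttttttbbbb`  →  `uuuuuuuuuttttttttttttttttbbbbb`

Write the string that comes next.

uuuuuuuuuuutttttttttttttttttttbbbbbb

Each string has the form u^{2n-1} t^{3n+1} b^{n}, where the shown terms are n = 2, 3, 4, 5.
Setting n = 6 gives 11, 19, 6 characters in each block.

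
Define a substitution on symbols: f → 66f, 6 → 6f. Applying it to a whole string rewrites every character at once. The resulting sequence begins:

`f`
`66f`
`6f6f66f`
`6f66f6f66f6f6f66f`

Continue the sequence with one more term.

6f66f6f6f66f6f66f6f6f66f6f66f6f66f6f6f66f

Replace each of the 17 characters of 6f66f6f66f6f6f66f in place — 6f 66f 6f 6f 66f 6f 66f 6f 6f 66f 6f 66f 6f 66f 6f 6f 66f — and concatenate.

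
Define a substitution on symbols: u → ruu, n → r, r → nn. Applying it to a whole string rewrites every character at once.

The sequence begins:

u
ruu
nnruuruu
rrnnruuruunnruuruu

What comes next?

φ(rrnnruuruunnruuruu) expands symbol-by-symbol to nn nn r r nn ruu ruu nn ruu ruu r r nn ruu ruu nn ruu ruu; joining the 18 pieces gives the next term.

nnnnrrnnruuruunnruuruurrnnruuruunnruuruu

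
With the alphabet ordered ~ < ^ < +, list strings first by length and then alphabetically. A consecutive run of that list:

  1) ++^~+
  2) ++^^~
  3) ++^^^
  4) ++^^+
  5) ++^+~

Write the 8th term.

Continuing the enumeration 3 steps past ++^+~: ++^+~ → ++^+^ → ++^++ → (answer).

+++~~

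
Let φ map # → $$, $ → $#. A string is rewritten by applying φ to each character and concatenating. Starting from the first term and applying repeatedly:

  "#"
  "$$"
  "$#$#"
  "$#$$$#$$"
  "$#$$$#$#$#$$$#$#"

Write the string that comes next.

φ($#$$$#$#$#$$$#$#) expands symbol-by-symbol to $# $$ $# $# $# $$ $# $$ $# $$ $# $# $# $$ $# $$; joining the 16 pieces gives the next term.

$#$$$#$#$#$$$#$$$#$$$#$#$#$$$#$$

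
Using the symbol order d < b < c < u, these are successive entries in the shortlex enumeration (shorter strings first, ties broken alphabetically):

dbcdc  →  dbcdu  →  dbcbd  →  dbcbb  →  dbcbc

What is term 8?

Advancing 3 positions from dbcbc through dbcbc → dbcbu → dbccd reaches term 8.

dbccb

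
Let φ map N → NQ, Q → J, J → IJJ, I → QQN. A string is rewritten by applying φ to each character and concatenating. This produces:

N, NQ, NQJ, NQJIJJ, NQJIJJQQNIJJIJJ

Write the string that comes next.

NQJIJJQQNIJJIJJJJNQQQNIJJIJJQQNIJJIJJ

Applying the rule to each of the 15 symbols of NQJIJJQQNIJJIJJ gives the pieces NQ J IJJ QQN IJJ IJJ J J NQ QQN IJJ IJJ QQN IJJ IJJ, which concatenate to the answer.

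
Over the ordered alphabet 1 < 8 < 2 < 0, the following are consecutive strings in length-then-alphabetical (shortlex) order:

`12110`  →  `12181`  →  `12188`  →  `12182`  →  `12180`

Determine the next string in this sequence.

12121

Find the rightmost character of 12180 below 0, bump it to the next letter, and reset everything to its right to 1.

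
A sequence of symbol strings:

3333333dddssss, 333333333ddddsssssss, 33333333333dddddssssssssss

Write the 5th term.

333333333333333dddddddssssssssssssssss

Term n consists of 2n+3 3's, followed by n+1 d's, followed by 3n-2 s's, where the shown terms are n = 2, 3, 4.
Setting n = 6 gives 15, 7, 16 characters in each block.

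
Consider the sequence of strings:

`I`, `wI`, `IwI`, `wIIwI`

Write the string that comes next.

IwIwIIwI

Each term (from the third on) is the two preceding terms concatenated in order: term 3 = I·wI = IwI.
The next term joins IwI and wIIwI.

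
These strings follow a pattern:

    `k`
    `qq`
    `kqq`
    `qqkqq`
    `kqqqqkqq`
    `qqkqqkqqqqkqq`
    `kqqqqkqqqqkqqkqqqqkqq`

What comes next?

From term 3 onward, concatenate the second-to-last term with the last: k·qq = kqq, qq·kqq = qqkqq, …
So term 8 is qqkqqkqqqqkqq·kqqqqkqqqqkqqkqqqqkqq.

qqkqqkqqqqkqqkqqqqkqqqqkqqkqqqqkqq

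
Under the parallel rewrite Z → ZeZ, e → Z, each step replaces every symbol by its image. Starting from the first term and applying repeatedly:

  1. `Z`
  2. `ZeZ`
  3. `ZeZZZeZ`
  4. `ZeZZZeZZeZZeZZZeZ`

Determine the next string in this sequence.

Replace each of the 17 characters of ZeZZZeZZeZZeZZZeZ in place — ZeZ Z ZeZ ZeZ ZeZ Z ZeZ ZeZ Z ZeZ ZeZ Z ZeZ ZeZ ZeZ Z ZeZ — and concatenate.

ZeZZZeZZeZZeZZZeZZeZZZeZZeZZZeZZeZZeZZZeZ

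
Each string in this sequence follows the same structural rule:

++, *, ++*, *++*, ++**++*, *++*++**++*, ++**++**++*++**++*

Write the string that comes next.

From term 3 onward, concatenate the second-to-last term with the last: ++·* = ++*, *·++* = *++*, …
The next term joins *++*++**++* and ++**++**++*++**++*.

*++*++**++*++**++**++*++**++*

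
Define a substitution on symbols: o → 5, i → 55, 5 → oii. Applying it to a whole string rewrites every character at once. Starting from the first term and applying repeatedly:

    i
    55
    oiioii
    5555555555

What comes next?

Rewriting each symbol of 5555555555: 5→oii, 5→oii, 5→oii, 5→oii, 5→oii, 5→oii, 5→oii, 5→oii, 5→oii, 5→oii, which concatenates to oii oii oii oii oii oii oii oii oii oii.

oiioiioiioiioiioiioiioiioiioii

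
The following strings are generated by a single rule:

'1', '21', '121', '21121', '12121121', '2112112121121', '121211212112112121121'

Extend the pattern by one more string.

This is a Fibonacci-style word recurrence s(k) = s(k−2)·s(k−1): e.g. 1·21 = 121.
Continuing: 2112112121121 · 121211212112112121121 gives term 8.

2112112121121121211212112112121121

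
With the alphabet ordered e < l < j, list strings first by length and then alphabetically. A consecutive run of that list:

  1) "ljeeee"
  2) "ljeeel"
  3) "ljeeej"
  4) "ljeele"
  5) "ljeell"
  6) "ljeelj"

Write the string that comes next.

ljeeje

The successor of ljeelj increments the rightmost position that isn't already j and resets every position after it to e.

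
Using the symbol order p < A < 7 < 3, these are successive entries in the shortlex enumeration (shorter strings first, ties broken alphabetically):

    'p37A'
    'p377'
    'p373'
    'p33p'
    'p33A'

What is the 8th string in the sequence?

Continuing the enumeration 3 steps past p33A: p33A → p337 → p333 → (answer).

Appp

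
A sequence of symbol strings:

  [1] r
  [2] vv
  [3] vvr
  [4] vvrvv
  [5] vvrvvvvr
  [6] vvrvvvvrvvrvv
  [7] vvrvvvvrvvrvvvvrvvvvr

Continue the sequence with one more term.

vvrvvvvrvvrvvvvrvvvvrvvrvvvvrvvrvv

Each term (from the third on) is the previous term followed by the one before it: term 3 = vv·r = vvr.
Continuing: vvrvvvvrvvrvvvvrvvvvr · vvrvvvvrvvrvv gives term 8.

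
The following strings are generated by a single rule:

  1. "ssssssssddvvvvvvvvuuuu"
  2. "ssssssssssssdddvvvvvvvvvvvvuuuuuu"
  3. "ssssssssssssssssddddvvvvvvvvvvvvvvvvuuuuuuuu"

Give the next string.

ssssssssssssssssssssdddddvvvvvvvvvvvvvvvvvvvvuuuuuuuuuu

Each string has the form s^{4n} d^{n} v^{4n} u^{2n}, where the shown terms are n = 2, 3, 4.
For the next term, n = 5, so the run lengths are 20, 5, 20, 10.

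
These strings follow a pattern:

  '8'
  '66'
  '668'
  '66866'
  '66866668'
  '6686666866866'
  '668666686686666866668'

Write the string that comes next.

6686666866866668666686686666866866

This is a Fibonacci-style word recurrence s(k) = s(k−1)·s(k−2): e.g. 66·8 = 668.
The next term joins 668666686686666866668 and 6686666866866.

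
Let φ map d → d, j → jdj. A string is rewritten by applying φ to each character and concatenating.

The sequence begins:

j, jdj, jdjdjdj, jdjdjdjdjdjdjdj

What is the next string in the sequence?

Rewriting the 15 symbols of jdjdjdjdjdjdjdj one by one yields jdj d jdj d jdj d jdj d jdj d jdj d jdj d jdj; concatenated:

jdjdjdjdjdjdjdjdjdjdjdjdjdjdjdj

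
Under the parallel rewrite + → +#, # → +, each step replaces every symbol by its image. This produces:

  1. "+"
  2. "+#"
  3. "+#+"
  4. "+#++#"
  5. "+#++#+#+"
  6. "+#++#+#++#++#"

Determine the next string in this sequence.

Rewriting the 13 symbols of +#++#+#++#++# one by one yields +# + +# +# + +# + +# +# + +# +# +; concatenated:

+#++#+#++#++#+#++#+#+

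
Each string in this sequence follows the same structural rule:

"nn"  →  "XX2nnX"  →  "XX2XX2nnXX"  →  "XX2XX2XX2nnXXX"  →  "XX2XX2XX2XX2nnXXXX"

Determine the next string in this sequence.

Each term wraps the previous one in XX2 on the left and X on the right.
One more step from XX2XX2XX2XX2nnXXXX gives the answer.

XX2XX2XX2XX2XX2nnXXXXX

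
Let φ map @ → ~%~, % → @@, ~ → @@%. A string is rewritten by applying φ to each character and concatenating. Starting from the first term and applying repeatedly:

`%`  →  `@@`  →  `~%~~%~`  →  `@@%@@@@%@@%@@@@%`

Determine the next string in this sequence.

~%~~%~@@~%~~%~~%~~%~@@~%~~%~@@~%~~%~~%~~%~@@

Replace each of the 16 characters of @@%@@@@%@@%@@@@% in place — ~%~ ~%~ @@ ~%~ ~%~ ~%~ ~%~ @@ ~%~ ~%~ @@ ~%~ ~%~ ~%~ ~%~ @@ — and concatenate.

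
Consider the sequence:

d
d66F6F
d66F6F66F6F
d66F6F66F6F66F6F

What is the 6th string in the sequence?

d66F6F66F6F66F6F66F6F66F6F

Each term is the previous one with 66F6F appended.
From d66F6F66F6F66F6F, 2 further steps: d66F6F66F6F66F6F → d66F6F66F6F66F6F66F6F → (answer).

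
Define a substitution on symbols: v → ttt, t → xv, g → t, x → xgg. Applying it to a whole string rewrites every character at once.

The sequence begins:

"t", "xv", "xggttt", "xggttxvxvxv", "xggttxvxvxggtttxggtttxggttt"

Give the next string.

xggttxvxvxggtttxggtttxggttxvxvxvxggttxvxvxvxggttxvxvxv

Applying the rule to each of the 27 symbols of xggttxvxvxggtttxggtttxggttt gives the pieces xgg t t xv xv xgg ttt xgg ttt xgg t t xv xv xv xgg t t xv xv xv xgg t t xv xv xv, which concatenate to the answer.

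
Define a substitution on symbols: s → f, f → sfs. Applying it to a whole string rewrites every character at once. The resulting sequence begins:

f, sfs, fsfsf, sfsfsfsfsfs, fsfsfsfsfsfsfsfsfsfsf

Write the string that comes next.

Rewriting the 21 symbols of fsfsfsfsfsfsfsfsfsfsf one by one yields sfs f sfs f sfs f sfs f sfs f sfs f sfs f sfs f sfs f sfs f sfs; concatenated:

sfsfsfsfsfsfsfsfsfsfsfsfsfsfsfsfsfsfsfsfsfs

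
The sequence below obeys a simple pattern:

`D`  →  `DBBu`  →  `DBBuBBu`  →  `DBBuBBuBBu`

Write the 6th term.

Each term is the previous one with BBu appended.
From DBBuBBuBBu, 2 further steps: DBBuBBuBBu → DBBuBBuBBuBBu → (answer).

DBBuBBuBBuBBuBBu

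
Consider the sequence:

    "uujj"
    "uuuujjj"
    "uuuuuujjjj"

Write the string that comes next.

uuuuuuuujjjjj

Term n consists of 2n u's, followed by n+1 j's (n = 1, 2, …).
At n = 4 the blocks have lengths 8, 5.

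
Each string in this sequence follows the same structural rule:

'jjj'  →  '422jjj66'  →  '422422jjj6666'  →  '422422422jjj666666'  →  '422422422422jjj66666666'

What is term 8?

Each term wraps the previous one in 422 on the left and 66 on the right.
From 422422422422jjj66666666, 3 further steps: 422422422422jjj66666666 → 422422422422422jjj6666666666 → 422422422422422422jjj666666666666 → (answer).

422422422422422422422jjj66666666666666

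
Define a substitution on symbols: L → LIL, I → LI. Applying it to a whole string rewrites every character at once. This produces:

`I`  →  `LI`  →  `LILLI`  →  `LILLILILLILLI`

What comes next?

LILLILILLILLILILLILILLILLILILLILLI

φ(LILLILILLILLI) expands symbol-by-symbol to LIL LI LIL LIL LI LIL LI LIL LIL LI LIL LIL LI; joining the 13 pieces gives the next term.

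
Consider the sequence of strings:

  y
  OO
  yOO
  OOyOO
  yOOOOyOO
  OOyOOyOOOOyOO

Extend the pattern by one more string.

Each term (from the third on) is the two preceding terms concatenated in order: term 3 = y·OO = yOO.
So term 7 is yOOOOyOO·OOyOOyOOOOyOO.

yOOOOyOOOOyOOyOOOOyOO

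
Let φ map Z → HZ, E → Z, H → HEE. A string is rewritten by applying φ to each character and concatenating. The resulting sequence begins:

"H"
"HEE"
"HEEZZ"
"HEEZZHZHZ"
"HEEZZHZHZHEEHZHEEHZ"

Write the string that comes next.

Applying the rule to each of the 19 symbols of HEEZZHZHZHEEHZHEEHZ gives the pieces HEE Z Z HZ HZ HEE HZ HEE HZ HEE Z Z HEE HZ HEE Z Z HEE HZ, which concatenate to the answer.

HEEZZHZHZHEEHZHEEHZHEEZZHEEHZHEEZZHEEHZ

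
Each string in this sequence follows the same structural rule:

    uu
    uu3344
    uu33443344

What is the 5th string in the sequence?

Each term is the previous one with 3344 appended.
From uu33443344, 2 further steps: uu33443344 → uu334433443344 → (answer).

uu3344334433443344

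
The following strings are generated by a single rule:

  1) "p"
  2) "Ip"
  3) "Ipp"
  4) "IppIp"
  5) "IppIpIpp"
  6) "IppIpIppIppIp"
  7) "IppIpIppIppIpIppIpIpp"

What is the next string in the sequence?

IppIpIppIppIpIppIpIppIppIpIppIppIp

From term 3 onward, concatenate the last term with the second-to-last: Ip·p = Ipp, Ipp·Ip = IppIp, …
Continuing: IppIpIppIppIpIppIpIpp · IppIpIppIppIp gives term 8.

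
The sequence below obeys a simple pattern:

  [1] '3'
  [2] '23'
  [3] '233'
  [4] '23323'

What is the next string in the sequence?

23323233

This is a Fibonacci-style word recurrence s(k) = s(k−1)·s(k−2): e.g. 23·3 = 233.
So term 5 is 23323·233.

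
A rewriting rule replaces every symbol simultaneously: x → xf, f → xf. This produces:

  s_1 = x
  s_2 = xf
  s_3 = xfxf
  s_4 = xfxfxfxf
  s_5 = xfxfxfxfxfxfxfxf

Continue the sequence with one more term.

φ(xfxfxfxfxfxfxfxf) expands symbol-by-symbol to xf xf xf xf xf xf xf xf xf xf xf xf xf xf xf xf; joining the 16 pieces gives the next term.

xfxfxfxfxfxfxfxfxfxfxfxfxfxfxfxf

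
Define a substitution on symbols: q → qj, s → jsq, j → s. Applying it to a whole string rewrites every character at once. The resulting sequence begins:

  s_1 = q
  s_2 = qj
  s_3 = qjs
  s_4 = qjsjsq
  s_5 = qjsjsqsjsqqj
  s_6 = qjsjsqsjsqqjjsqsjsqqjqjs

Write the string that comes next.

Rewriting the 24 symbols of qjsjsqsjsqqjjsqsjsqqjqjs one by one yields qj s jsq s jsq qj jsq s jsq qj qj s s jsq qj jsq s jsq qj qj s qj s jsq; concatenated:

qjsjsqsjsqqjjsqsjsqqjqjssjsqqjjsqsjsqqjqjsqjsjsq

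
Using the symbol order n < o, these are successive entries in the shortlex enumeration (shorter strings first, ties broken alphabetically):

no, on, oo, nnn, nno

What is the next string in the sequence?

non

Find the rightmost character of nno below o, bump it to the next letter, and reset everything to its right to n.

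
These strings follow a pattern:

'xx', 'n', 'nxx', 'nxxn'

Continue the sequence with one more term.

nxxnnxx

This is a Fibonacci-style word recurrence s(k) = s(k−1)·s(k−2): e.g. n·xx = nxx.
So term 5 is nxxn·nxx.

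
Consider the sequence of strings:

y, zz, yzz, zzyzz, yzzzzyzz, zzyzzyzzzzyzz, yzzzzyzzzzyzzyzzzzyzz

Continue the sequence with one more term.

This is a Fibonacci-style word recurrence s(k) = s(k−2)·s(k−1): e.g. y·zz = yzz.
So term 8 is zzyzzyzzzzyzz·yzzzzyzzzzyzzyzzzzyzz.

zzyzzyzzzzyzzyzzzzyzzzzyzzyzzzzyzz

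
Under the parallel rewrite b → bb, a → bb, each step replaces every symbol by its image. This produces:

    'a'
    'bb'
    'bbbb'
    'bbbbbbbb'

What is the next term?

Rewriting each symbol of bbbbbbbb: b→bb, b→bb, b→bb, b→bb, b→bb, b→bb, b→bb, b→bb, which concatenates to bb bb bb bb bb bb bb bb.

bbbbbbbbbbbbbbbb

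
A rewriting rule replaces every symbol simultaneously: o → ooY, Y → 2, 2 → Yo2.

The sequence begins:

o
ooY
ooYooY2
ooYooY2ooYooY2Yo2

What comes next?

Replace each of the 17 characters of ooYooY2ooYooY2Yo2 in place — ooY ooY 2 ooY ooY 2 Yo2 ooY ooY 2 ooY ooY 2 Yo2 2 ooY Yo2 — and concatenate.

ooYooY2ooYooY2Yo2ooYooY2ooYooY2Yo22ooYYo2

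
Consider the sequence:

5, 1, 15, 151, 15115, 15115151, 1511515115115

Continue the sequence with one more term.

This is a Fibonacci-style word recurrence s(k) = s(k−1)·s(k−2): e.g. 1·5 = 15.
Continuing: 1511515115115 · 15115151 gives term 8.

151151511511515115151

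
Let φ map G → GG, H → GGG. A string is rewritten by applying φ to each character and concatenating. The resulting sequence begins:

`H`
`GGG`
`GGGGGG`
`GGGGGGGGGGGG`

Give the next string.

GGGGGGGGGGGGGGGGGGGGGGGG

Apply φ to GGGGGGGGGGGG symbol by symbol: G→GG, G→GG, G→GG, G→GG, G→GG, G→GG, G→GG, G→GG, G→GG, G→GG, G→GG, G→GG; joined: GG GG GG GG GG GG GG GG GG GG GG GG.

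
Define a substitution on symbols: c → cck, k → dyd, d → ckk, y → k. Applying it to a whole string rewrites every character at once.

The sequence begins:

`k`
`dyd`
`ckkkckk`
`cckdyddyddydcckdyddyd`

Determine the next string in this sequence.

Rewriting the 21 symbols of cckdyddyddydcckdyddyd one by one yields cck cck dyd ckk k ckk ckk k ckk ckk k ckk cck cck dyd ckk k ckk ckk k ckk; concatenated:

cckcckdydckkkckkckkkckkckkkckkcckcckdydckkkckkckkkckk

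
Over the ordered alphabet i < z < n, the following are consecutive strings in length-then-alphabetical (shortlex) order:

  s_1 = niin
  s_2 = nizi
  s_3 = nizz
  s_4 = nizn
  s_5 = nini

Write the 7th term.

ninn

Stepping forward 2 times from nini: nini → ninz, then the target.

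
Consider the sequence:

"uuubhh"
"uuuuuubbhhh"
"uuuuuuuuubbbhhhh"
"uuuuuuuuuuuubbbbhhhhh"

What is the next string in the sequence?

uuuuuuuuuuuuuuubbbbbhhhhhh

Reading off run lengths: u runs 3, 6, 9, 12; b runs 1, 2, 3, 4; h runs 2, 3, 4, 5 — each is linear in n (n = 1, 2, …).
Setting n = 5 gives 15, 5, 6 characters in each block.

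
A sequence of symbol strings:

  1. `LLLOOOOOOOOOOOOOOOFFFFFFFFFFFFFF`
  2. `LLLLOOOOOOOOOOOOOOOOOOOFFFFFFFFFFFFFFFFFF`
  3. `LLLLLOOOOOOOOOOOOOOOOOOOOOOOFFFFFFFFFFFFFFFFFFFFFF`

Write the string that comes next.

LLLLLLOOOOOOOOOOOOOOOOOOOOOOOOOOOFFFFFFFFFFFFFFFFFFFFFFFFFF

Reading off run lengths: L runs 3, 4, 5; O runs 15, 19, 23; F runs 14, 18, 22 — each is linear in n, where the shown terms are n = 3, 4, 5.
At n = 6 the blocks have lengths 6, 27, 26.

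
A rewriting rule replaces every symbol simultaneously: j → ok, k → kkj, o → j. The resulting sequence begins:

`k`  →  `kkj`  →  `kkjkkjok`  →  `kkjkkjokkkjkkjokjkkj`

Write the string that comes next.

Rewriting the 20 symbols of kkjkkjokkkjkkjokjkkj one by one yields kkj kkj ok kkj kkj ok j kkj kkj kkj ok kkj kkj ok j kkj ok kkj kkj ok; concatenated:

kkjkkjokkkjkkjokjkkjkkjkkjokkkjkkjokjkkjokkkjkkjok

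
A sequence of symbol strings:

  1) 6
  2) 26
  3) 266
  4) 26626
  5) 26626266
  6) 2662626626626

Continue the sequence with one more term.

266262662662626626266

Each term (from the third on) is the previous term followed by the one before it: term 3 = 26·6 = 266.
Continuing: 2662626626626 · 26626266 gives term 7.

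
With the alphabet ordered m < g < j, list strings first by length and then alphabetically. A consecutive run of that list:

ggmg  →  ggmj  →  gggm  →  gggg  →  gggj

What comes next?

ggjm

Treat gggj as a base-3 numeral over the given alphabet and add one, carrying through any trailing j's.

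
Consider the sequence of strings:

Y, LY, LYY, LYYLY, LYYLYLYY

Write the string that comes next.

Each term (from the third on) is the previous term followed by the one before it: term 3 = LY·Y = LYY.
The next term joins LYYLYLYY and LYYLY.

LYYLYLYYLYYLY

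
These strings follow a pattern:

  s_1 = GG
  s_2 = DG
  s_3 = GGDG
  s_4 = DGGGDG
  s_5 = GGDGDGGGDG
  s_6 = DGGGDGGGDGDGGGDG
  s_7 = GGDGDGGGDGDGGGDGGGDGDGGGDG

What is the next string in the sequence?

This is a Fibonacci-style word recurrence s(k) = s(k−2)·s(k−1): e.g. GG·DG = GGDG.
So term 8 is DGGGDGGGDGDGGGDG·GGDGDGGGDGDGGGDGGGDGDGGGDG.

DGGGDGGGDGDGGGDGGGDGDGGGDGDGGGDGGGDGDGGGDG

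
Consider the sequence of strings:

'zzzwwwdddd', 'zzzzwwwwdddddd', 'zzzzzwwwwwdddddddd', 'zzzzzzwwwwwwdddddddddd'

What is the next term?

The n-th term is n+1 z's then n+1 w's then 2n d's, where the shown terms are n = 2, 3, 4, 5.
At n = 6 the blocks have lengths 7, 7, 12.

zzzzzzzwwwwwwwdddddddddddd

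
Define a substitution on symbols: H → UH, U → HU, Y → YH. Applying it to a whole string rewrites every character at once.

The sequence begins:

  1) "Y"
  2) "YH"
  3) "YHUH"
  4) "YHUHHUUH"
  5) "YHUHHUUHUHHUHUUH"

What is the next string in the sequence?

YHUHHUUHUHHUHUUHHUUHUHHUUHHUHUUH

φ(YHUHHUUHUHHUHUUH) expands symbol-by-symbol to YH UH HU UH UH HU HU UH HU UH UH HU UH HU HU UH; joining the 16 pieces gives the next term.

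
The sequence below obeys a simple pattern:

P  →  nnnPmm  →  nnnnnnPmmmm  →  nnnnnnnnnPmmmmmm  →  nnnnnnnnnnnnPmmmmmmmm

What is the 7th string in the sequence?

Each term wraps the previous one in nnn on the left and mm on the right.
From nnnnnnnnnnnnPmmmmmmmm, 2 further steps: nnnnnnnnnnnnPmmmmmmmm → nnnnnnnnnnnnnnnPmmmmmmmmmm → (answer).

nnnnnnnnnnnnnnnnnnPmmmmmmmmmmmm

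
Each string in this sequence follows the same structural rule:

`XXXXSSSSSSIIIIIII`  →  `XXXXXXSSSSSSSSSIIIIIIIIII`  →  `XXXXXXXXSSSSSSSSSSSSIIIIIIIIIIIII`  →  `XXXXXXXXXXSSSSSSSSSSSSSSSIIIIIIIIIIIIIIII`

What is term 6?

XXXXXXXXXXXXXXSSSSSSSSSSSSSSSSSSSSSIIIIIIIIIIIIIIIIIIIIII

Reading off run lengths: X runs 4, 6, 8, 10; S runs 6, 9, 12, 15; I runs 7, 10, 13, 16 — each is linear in n, where the shown terms are n = 2, 3, 4, 5.
Setting n = 7 gives 14, 21, 22 characters in each block.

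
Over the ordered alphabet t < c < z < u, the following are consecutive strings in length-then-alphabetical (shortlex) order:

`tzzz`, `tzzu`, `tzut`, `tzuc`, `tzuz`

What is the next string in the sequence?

The successor of tzuz increments the rightmost position that isn't already u and resets every position after it to t.

tzuu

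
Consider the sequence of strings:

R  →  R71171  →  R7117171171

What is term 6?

Every step adds 71171 to the end: s(k+1) = s(k)·71171.
From R7117171171, 3 further steps: R7117171171 → R711717117171171 → R71171711717117171171 → (answer).

R7117171171711717117171171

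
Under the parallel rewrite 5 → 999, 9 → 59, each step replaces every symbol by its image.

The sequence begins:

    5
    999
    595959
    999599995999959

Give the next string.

Rewriting the 15 symbols of 999599995999959 one by one yields 59 59 59 999 59 59 59 59 999 59 59 59 59 999 59; concatenated:

595959999595959599995959595999959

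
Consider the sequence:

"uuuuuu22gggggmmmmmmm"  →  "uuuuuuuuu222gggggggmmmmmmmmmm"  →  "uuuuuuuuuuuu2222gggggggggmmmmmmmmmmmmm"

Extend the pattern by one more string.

uuuuuuuuuuuuuuu22222gggggggggggmmmmmmmmmmmmmmmm

Reading off run lengths: u runs 6, 9, 12; 2 runs 2, 3, 4; g runs 5, 7, 9; m runs 7, 10, 13 — each is linear in n, where the shown terms are n = 2, 3, 4.
For the next term, n = 5, so the run lengths are 15, 5, 11, 16.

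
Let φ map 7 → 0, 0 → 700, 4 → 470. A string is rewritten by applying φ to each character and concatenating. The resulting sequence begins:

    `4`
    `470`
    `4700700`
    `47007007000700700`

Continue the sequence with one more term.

Replace each of the 17 characters of 47007007000700700 in place — 470 0 700 700 0 700 700 0 700 700 700 0 700 700 0 700 700 — and concatenate.

47007007000700700070070070007007000700700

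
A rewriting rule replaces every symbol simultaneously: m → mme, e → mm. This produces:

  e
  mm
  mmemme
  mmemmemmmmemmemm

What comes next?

Rewriting the 16 symbols of mmemmemmmmemmemm one by one yields mme mme mm mme mme mm mme mme mme mme mm mme mme mm mme mme; concatenated:

mmemmemmmmemmemmmmemmemmemmemmmmemmemmmmemme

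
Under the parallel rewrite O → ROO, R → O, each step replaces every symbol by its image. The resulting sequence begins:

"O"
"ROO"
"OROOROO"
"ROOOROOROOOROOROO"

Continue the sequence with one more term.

φ(ROOOROOROOOROOROO) expands symbol-by-symbol to O ROO ROO ROO O ROO ROO O ROO ROO ROO O ROO ROO O ROO ROO; joining the 17 pieces gives the next term.

OROOROOROOOROOROOOROOROOROOOROOROOOROOROO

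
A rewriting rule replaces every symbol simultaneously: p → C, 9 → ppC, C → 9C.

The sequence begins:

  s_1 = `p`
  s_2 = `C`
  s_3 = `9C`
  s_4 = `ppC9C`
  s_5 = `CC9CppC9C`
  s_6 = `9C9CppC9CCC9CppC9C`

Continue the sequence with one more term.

Replace each of the 18 characters of 9C9CppC9CCC9CppC9C in place — ppC 9C ppC 9C C C 9C ppC 9C 9C 9C ppC 9C C C 9C ppC 9C — and concatenate.

ppC9CppC9CCC9CppC9C9C9CppC9CCC9CppC9C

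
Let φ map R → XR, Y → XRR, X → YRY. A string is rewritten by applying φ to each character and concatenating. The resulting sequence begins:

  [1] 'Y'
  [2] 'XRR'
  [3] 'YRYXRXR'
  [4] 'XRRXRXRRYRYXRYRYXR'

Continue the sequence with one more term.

Applying the rule to each of the 18 symbols of XRRXRXRRYRYXRYRYXR gives the pieces YRY XR XR YRY XR YRY XR XR XRR XR XRR YRY XR XRR XR XRR YRY XR, which concatenate to the answer.

YRYXRXRYRYXRYRYXRXRXRRXRXRRYRYXRXRRXRXRRYRYXR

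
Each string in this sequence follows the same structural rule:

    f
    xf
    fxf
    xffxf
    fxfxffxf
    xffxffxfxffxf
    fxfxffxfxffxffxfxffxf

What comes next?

xffxffxfxffxffxfxffxfxffxffxfxffxf

From term 3 onward, concatenate the second-to-last term with the last: f·xf = fxf, xf·fxf = xffxf, …
So term 8 is xffxffxfxffxf·fxfxffxfxffxffxfxffxf.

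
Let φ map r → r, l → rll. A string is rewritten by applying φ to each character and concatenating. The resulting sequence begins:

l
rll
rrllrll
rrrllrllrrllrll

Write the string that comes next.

Rewriting the 15 symbols of rrrllrllrrllrll one by one yields r r r rll rll r rll rll r r rll rll r rll rll; concatenated:

rrrrllrllrrllrllrrrllrllrrllrll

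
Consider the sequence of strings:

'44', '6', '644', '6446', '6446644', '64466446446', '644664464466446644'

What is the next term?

64466446446644664464466446446

Each term (from the third on) is the previous term followed by the one before it: term 3 = 6·44 = 644.
Continuing: 644664464466446644 · 64466446446 gives term 8.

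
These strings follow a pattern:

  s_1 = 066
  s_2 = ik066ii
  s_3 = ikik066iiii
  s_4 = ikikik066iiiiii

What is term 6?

Each term wraps the previous one in ik on the left and ii on the right.
From ikikik066iiiiii, 2 further steps: ikikik066iiiiii → ikikikik066iiiiiiii → (answer).

ikikikikik066iiiiiiiiii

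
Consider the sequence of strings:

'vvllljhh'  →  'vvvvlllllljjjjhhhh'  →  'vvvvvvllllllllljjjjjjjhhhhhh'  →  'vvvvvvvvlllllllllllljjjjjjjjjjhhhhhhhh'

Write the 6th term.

vvvvvvvvvvvvlllllllllllllllllljjjjjjjjjjjjjjjjhhhhhhhhhhhh

Term n consists of 2n v's, followed by 3n l's, followed by 3n-2 j's, followed by 2n h's (n = 1, 2, …).
For term 6, n = 6, so the run lengths are 12, 18, 16, 12.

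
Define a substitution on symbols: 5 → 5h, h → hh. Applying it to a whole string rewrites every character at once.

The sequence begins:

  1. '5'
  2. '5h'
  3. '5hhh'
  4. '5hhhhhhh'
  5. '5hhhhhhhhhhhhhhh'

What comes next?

Rewriting the 16 symbols of 5hhhhhhhhhhhhhhh one by one yields 5h hh hh hh hh hh hh hh hh hh hh hh hh hh hh hh; concatenated:

5hhhhhhhhhhhhhhhhhhhhhhhhhhhhhhh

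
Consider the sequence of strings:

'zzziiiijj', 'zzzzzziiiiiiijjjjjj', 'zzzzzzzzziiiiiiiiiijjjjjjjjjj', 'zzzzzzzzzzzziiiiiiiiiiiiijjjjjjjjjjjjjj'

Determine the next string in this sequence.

zzzzzzzzzzzzzzziiiiiiiiiiiiiiiijjjjjjjjjjjjjjjjjj

Each string has the form z^{3n} i^{3n+1} j^{4n-2} (n = 1, 2, …).
Setting n = 5 gives 15, 16, 18 characters in each block.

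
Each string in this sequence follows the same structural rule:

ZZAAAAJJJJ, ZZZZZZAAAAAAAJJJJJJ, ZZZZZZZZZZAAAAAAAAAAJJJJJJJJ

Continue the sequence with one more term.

Each string has the form Z^{4n-2} A^{3n+1} J^{2n+2} (n = 1, 2, …).
At n = 4 the blocks have lengths 14, 13, 10.

ZZZZZZZZZZZZZZAAAAAAAAAAAAAJJJJJJJJJJ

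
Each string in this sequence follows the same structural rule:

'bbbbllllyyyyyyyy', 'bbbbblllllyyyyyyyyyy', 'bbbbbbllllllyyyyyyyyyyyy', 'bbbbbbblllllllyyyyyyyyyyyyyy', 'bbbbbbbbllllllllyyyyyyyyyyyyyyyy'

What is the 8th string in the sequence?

The n-th term is n+1 b's then n+1 l's then 2n+2 y's, where the shown terms are n = 3, 4, 5, 6, 7.
At n = 10 the blocks have lengths 11, 11, 22.

bbbbbbbbbbblllllllllllyyyyyyyyyyyyyyyyyyyyyy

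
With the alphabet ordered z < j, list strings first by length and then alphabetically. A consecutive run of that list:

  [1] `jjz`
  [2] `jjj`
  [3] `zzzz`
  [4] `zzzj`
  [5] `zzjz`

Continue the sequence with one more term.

zzjj

The successor of zzjz increments the rightmost position that isn't already j and resets every position after it to z.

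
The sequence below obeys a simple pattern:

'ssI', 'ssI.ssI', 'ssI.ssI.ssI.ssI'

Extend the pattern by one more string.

Every step duplicates the string with '.' between the halves.
So the next term is two copies of ssI.ssI.ssI.ssI with '.' between the halves.

ssI.ssI.ssI.ssI.ssI.ssI.ssI.ssI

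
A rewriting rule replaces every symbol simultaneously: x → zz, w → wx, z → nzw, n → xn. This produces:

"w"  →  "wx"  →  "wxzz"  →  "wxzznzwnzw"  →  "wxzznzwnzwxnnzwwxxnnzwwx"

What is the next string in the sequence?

wxzznzwnzwxnnzwwxxnnzwwxzzxnxnnzwwxwxzzzzxnxnnzwwxwxzz

Applying the rule to each of the 24 symbols of wxzznzwnzwxnnzwwxxnnzwwx gives the pieces wx zz nzw nzw xn nzw wx xn nzw wx zz xn xn nzw wx wx zz zz xn xn nzw wx wx zz, which concatenate to the answer.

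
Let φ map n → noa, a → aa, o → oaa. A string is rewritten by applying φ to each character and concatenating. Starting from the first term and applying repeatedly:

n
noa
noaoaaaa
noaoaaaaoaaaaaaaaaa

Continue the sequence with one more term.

φ(noaoaaaaoaaaaaaaaaa) expands symbol-by-symbol to noa oaa aa oaa aa aa aa aa oaa aa aa aa aa aa aa aa aa aa aa; joining the 19 pieces gives the next term.

noaoaaaaoaaaaaaaaaaoaaaaaaaaaaaaaaaaaaaaaa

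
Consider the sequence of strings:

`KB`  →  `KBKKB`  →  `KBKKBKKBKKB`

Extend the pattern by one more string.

KBKKBKKBKKBKKBKKBKKBKKB

Every step duplicates the string with 'K' between the halves.
One more doubling of KBKKBKKBKKB gives the answer.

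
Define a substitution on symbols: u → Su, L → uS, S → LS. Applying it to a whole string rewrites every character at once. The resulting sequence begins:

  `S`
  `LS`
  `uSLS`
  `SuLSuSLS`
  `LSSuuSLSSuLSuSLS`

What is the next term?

Rewriting the 16 symbols of LSSuuSLSSuLSuSLS one by one yields uS LS LS Su Su LS uS LS LS Su uS LS Su LS uS LS; concatenated:

uSLSLSSuSuLSuSLSLSSuuSLSSuLSuSLS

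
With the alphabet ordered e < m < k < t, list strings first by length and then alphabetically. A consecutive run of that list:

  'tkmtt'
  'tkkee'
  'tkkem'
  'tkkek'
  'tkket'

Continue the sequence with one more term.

The successor of tkket increments the rightmost position that isn't already t and resets every position after it to e.

tkkme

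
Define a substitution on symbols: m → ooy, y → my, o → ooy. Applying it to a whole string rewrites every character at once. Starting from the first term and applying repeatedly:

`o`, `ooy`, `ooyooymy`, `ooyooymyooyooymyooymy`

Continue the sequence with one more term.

Replace each of the 21 characters of ooyooymyooyooymyooymy in place — ooy ooy my ooy ooy my ooy my ooy ooy my ooy ooy my ooy my ooy ooy my ooy my — and concatenate.

ooyooymyooyooymyooymyooyooymyooyooymyooymyooyooymyooymy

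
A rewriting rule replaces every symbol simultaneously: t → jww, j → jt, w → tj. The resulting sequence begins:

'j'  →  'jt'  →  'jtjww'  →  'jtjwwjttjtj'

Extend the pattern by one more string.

jtjwwjttjtjjtjwwjwwjtjwwjt

Expanding jtjwwjttjtj: j→jt, t→jww, j→jt, w→tj, w→tj, j→jt, t→jww, t→jww, j→jt, t→jww, j→jt. Concatenated: jt jww jt tj tj jt jww jww jt jww jt.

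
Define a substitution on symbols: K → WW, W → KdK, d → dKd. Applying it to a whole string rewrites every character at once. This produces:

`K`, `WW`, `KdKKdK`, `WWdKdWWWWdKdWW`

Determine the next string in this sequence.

φ(WWdKdWWWWdKdWW) expands symbol-by-symbol to KdK KdK dKd WW dKd KdK KdK KdK KdK dKd WW dKd KdK KdK; joining the 14 pieces gives the next term.

KdKKdKdKdWWdKdKdKKdKKdKKdKdKdWWdKdKdKKdK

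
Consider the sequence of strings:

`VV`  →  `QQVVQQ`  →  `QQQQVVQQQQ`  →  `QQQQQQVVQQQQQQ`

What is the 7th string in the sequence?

Every step adds QQ to the front and QQ to the end of the previous string.
From QQQQQQVVQQQQQQ, 3 further steps: QQQQQQVVQQQQQQ → QQQQQQQQVVQQQQQQQQ → QQQQQQQQQQVVQQQQQQQQQQ → (answer).

QQQQQQQQQQQQVVQQQQQQQQQQQQ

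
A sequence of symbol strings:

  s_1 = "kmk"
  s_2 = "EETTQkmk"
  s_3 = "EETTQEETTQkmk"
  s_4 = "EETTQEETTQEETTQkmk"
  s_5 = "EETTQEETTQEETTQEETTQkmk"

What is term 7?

EETTQEETTQEETTQEETTQEETTQEETTQkmk

Every step adds EETTQ at the front: s(k+1) = EETTQ·s(k).
From EETTQEETTQEETTQEETTQkmk, 2 further steps: EETTQEETTQEETTQEETTQkmk → EETTQEETTQEETTQEETTQEETTQkmk → (answer).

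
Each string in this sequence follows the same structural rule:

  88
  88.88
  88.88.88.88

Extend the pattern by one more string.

Each string is two copies of the previous one joined by '.'.
Doubling 88.88.88.88 with '.' between the halves:

88.88.88.88.88.88.88.88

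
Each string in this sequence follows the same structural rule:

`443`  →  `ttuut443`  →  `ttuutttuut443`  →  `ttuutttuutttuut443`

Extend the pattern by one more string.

The strings grow by a fixed prefix ttuut each time.
One more step from ttuutttuutttuut443 gives the answer.

ttuutttuutttuutttuut443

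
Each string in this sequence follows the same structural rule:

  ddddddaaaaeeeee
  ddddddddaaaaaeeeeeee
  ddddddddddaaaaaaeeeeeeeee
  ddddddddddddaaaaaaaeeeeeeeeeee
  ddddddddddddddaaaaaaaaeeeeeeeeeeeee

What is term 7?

ddddddddddddddddddaaaaaaaaaaeeeeeeeeeeeeeeeee

Term n consists of 2n+2 d's, followed by n+2 a's, followed by 2n+1 e's, where the shown terms are n = 2, 3, 4, 5, 6.
Setting n = 8 gives 18, 10, 17 characters in each block.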